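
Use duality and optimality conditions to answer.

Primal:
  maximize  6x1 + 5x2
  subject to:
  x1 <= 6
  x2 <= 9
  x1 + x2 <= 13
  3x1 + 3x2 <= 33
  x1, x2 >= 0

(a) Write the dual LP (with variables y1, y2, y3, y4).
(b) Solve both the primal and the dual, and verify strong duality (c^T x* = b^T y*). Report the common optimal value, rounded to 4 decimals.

The standard primal-dual pair for 'max c^T x s.t. A x <= b, x >= 0' is:
  Dual:  min b^T y  s.t.  A^T y >= c,  y >= 0.

So the dual LP is:
  minimize  6y1 + 9y2 + 13y3 + 33y4
  subject to:
    y1 + y3 + 3y4 >= 6
    y2 + y3 + 3y4 >= 5
    y1, y2, y3, y4 >= 0

Solving the primal: x* = (6, 5).
  primal value c^T x* = 61.
Solving the dual: y* = (1, 0, 0, 1.6667).
  dual value b^T y* = 61.
Strong duality: c^T x* = b^T y*. Confirmed.

61


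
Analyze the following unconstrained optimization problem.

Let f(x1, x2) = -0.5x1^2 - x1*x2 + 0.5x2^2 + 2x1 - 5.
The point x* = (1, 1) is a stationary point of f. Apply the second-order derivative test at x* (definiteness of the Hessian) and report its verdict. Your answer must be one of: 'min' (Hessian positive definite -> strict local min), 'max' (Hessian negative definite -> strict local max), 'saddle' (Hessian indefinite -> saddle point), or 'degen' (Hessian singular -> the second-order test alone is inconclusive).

Compute the Hessian H = grad^2 f:
  H = [[-1, -1], [-1, 1]]
Verify stationarity: grad f(x*) = H x* + g = (0, 0).
Eigenvalues of H: -1.4142, 1.4142.
Eigenvalues have mixed signs, so H is indefinite -> x* is a saddle point.

saddle


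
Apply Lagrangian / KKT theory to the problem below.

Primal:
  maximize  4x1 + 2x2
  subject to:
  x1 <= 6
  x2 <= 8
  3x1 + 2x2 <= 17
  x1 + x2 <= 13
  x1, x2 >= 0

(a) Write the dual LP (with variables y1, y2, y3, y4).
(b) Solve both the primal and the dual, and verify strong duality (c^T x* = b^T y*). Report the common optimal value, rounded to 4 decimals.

The standard primal-dual pair for 'max c^T x s.t. A x <= b, x >= 0' is:
  Dual:  min b^T y  s.t.  A^T y >= c,  y >= 0.

So the dual LP is:
  minimize  6y1 + 8y2 + 17y3 + 13y4
  subject to:
    y1 + 3y3 + y4 >= 4
    y2 + 2y3 + y4 >= 2
    y1, y2, y3, y4 >= 0

Solving the primal: x* = (5.6667, 0).
  primal value c^T x* = 22.6667.
Solving the dual: y* = (0, 0, 1.3333, 0).
  dual value b^T y* = 22.6667.
Strong duality: c^T x* = b^T y*. Confirmed.

22.6667


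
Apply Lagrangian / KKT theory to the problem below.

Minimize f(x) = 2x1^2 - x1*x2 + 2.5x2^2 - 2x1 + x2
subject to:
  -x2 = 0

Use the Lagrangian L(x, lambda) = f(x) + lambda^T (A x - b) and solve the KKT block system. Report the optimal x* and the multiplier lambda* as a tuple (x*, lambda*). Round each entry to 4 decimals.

Form the Lagrangian:
  L(x, lambda) = (1/2) x^T Q x + c^T x + lambda^T (A x - b)
Stationarity (grad_x L = 0): Q x + c + A^T lambda = 0.
Primal feasibility: A x = b.

This gives the KKT block system:
  [ Q   A^T ] [ x     ]   [-c ]
  [ A    0  ] [ lambda ] = [ b ]

Solving the linear system:
  x*      = (0.5, 0)
  lambda* = (0.5)
  f(x*)   = -0.5

x* = (0.5, 0), lambda* = (0.5)


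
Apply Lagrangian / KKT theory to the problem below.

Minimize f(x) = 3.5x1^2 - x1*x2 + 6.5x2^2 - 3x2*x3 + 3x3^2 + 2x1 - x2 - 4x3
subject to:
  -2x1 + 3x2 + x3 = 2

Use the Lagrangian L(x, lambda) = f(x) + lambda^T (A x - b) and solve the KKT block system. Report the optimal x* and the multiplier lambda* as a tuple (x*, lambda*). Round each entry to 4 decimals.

Form the Lagrangian:
  L(x, lambda) = (1/2) x^T Q x + c^T x + lambda^T (A x - b)
Stationarity (grad_x L = 0): Q x + c + A^T lambda = 0.
Primal feasibility: A x = b.

This gives the KKT block system:
  [ Q   A^T ] [ x     ]   [-c ]
  [ A    0  ] [ lambda ] = [ b ]

Solving the linear system:
  x*      = (-0.2506, 0.2379, 0.785)
  lambda* = (0.0038)
  f(x*)   = -1.9434

x* = (-0.2506, 0.2379, 0.785), lambda* = (0.0038)


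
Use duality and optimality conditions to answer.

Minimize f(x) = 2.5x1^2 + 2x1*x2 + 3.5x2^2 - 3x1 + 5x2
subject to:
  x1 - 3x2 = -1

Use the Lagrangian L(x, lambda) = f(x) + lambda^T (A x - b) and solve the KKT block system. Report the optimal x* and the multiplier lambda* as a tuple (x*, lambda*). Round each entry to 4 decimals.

Form the Lagrangian:
  L(x, lambda) = (1/2) x^T Q x + c^T x + lambda^T (A x - b)
Stationarity (grad_x L = 0): Q x + c + A^T lambda = 0.
Primal feasibility: A x = b.

This gives the KKT block system:
  [ Q   A^T ] [ x     ]   [-c ]
  [ A    0  ] [ lambda ] = [ b ]

Solving the linear system:
  x*      = (-0.0156, 0.3281)
  lambda* = (2.4219)
  f(x*)   = 2.0547

x* = (-0.0156, 0.3281), lambda* = (2.4219)


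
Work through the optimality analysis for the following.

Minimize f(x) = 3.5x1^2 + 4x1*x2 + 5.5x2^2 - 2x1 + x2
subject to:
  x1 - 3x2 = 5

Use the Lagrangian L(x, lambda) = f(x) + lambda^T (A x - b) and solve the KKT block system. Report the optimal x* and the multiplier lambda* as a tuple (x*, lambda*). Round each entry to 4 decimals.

Form the Lagrangian:
  L(x, lambda) = (1/2) x^T Q x + c^T x + lambda^T (A x - b)
Stationarity (grad_x L = 0): Q x + c + A^T lambda = 0.
Primal feasibility: A x = b.

This gives the KKT block system:
  [ Q   A^T ] [ x     ]   [-c ]
  [ A    0  ] [ lambda ] = [ b ]

Solving the linear system:
  x*      = (1.3265, -1.2245)
  lambda* = (-2.3878)
  f(x*)   = 4.0306

x* = (1.3265, -1.2245), lambda* = (-2.3878)


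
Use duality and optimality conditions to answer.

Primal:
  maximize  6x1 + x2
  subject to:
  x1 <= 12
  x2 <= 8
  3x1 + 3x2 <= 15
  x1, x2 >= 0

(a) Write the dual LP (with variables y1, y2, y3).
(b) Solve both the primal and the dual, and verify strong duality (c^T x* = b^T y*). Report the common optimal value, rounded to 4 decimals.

The standard primal-dual pair for 'max c^T x s.t. A x <= b, x >= 0' is:
  Dual:  min b^T y  s.t.  A^T y >= c,  y >= 0.

So the dual LP is:
  minimize  12y1 + 8y2 + 15y3
  subject to:
    y1 + 3y3 >= 6
    y2 + 3y3 >= 1
    y1, y2, y3 >= 0

Solving the primal: x* = (5, 0).
  primal value c^T x* = 30.
Solving the dual: y* = (0, 0, 2).
  dual value b^T y* = 30.
Strong duality: c^T x* = b^T y*. Confirmed.

30


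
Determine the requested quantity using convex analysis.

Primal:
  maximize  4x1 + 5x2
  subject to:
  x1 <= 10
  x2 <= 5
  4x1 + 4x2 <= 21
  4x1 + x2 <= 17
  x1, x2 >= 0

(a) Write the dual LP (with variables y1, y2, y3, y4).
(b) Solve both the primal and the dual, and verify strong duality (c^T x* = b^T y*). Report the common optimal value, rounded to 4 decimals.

The standard primal-dual pair for 'max c^T x s.t. A x <= b, x >= 0' is:
  Dual:  min b^T y  s.t.  A^T y >= c,  y >= 0.

So the dual LP is:
  minimize  10y1 + 5y2 + 21y3 + 17y4
  subject to:
    y1 + 4y3 + 4y4 >= 4
    y2 + 4y3 + y4 >= 5
    y1, y2, y3, y4 >= 0

Solving the primal: x* = (0.25, 5).
  primal value c^T x* = 26.
Solving the dual: y* = (0, 1, 1, 0).
  dual value b^T y* = 26.
Strong duality: c^T x* = b^T y*. Confirmed.

26


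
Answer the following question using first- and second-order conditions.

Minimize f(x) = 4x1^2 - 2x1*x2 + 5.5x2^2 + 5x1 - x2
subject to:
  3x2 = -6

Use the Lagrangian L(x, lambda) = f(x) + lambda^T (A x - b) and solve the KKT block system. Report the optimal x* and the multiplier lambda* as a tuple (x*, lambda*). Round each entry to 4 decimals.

Form the Lagrangian:
  L(x, lambda) = (1/2) x^T Q x + c^T x + lambda^T (A x - b)
Stationarity (grad_x L = 0): Q x + c + A^T lambda = 0.
Primal feasibility: A x = b.

This gives the KKT block system:
  [ Q   A^T ] [ x     ]   [-c ]
  [ A    0  ] [ lambda ] = [ b ]

Solving the linear system:
  x*      = (-1.125, -2)
  lambda* = (6.9167)
  f(x*)   = 18.9375

x* = (-1.125, -2), lambda* = (6.9167)


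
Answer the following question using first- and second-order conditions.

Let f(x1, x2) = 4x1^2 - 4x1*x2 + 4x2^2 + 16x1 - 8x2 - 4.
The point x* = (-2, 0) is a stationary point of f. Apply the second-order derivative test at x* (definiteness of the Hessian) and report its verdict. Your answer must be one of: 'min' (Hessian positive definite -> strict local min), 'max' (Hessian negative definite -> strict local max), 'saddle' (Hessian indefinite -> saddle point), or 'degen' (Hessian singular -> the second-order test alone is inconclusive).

Compute the Hessian H = grad^2 f:
  H = [[8, -4], [-4, 8]]
Verify stationarity: grad f(x*) = H x* + g = (0, 0).
Eigenvalues of H: 4, 12.
Both eigenvalues > 0, so H is positive definite -> x* is a strict local min.

min


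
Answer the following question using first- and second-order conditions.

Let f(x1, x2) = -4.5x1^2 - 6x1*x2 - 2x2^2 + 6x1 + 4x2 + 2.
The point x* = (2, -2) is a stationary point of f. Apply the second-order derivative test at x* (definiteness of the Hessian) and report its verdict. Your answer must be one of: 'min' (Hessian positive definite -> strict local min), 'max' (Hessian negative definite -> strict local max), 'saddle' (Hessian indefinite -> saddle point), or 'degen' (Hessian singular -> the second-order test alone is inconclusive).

Compute the Hessian H = grad^2 f:
  H = [[-9, -6], [-6, -4]]
Verify stationarity: grad f(x*) = H x* + g = (0, 0).
Eigenvalues of H: -13, 0.
H has a zero eigenvalue (singular; negative semidefinite but not definite), so H is neither positive definite, negative definite, nor indefinite. The second-order test alone is inconclusive -> degen.
(Indeed, f is constant along the null direction of H through x*, so x* is not a strict local extremum.)

degen


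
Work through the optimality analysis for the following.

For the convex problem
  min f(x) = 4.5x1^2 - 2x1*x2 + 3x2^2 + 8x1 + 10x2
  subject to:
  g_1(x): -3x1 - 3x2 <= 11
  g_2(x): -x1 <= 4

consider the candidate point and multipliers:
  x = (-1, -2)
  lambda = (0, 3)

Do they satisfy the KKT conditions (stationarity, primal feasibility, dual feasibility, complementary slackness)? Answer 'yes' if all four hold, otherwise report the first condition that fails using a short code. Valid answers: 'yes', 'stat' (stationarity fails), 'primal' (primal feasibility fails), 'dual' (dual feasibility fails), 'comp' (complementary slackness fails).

Gradient of f: grad f(x) = Q x + c = (3, 0)
Constraint values g_i(x) = a_i^T x - b_i:
  g_1((-1, -2)) = -2
  g_2((-1, -2)) = -3
Stationarity residual: grad f(x) + sum_i lambda_i a_i = (0, 0)
  -> stationarity OK
Primal feasibility (all g_i <= 0): OK
Dual feasibility (all lambda_i >= 0): OK
Complementary slackness (lambda_i * g_i(x) = 0 for all i): FAILS

Verdict: the first failing condition is complementary_slackness -> comp.

comp


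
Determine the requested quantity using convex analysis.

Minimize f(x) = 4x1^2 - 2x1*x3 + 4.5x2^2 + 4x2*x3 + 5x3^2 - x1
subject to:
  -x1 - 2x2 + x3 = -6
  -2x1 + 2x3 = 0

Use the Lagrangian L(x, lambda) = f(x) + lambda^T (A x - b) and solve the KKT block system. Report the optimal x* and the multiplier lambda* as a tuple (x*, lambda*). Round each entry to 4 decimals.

Form the Lagrangian:
  L(x, lambda) = (1/2) x^T Q x + c^T x + lambda^T (A x - b)
Stationarity (grad_x L = 0): Q x + c + A^T lambda = 0.
Primal feasibility: A x = b.

This gives the KKT block system:
  [ Q   A^T ] [ x     ]   [-c ]
  [ A    0  ] [ lambda ] = [ b ]

Solving the linear system:
  x*      = (-0.7857, 3, -0.7857)
  lambda* = (11.9286, -8.8214)
  f(x*)   = 36.1786

x* = (-0.7857, 3, -0.7857), lambda* = (11.9286, -8.8214)


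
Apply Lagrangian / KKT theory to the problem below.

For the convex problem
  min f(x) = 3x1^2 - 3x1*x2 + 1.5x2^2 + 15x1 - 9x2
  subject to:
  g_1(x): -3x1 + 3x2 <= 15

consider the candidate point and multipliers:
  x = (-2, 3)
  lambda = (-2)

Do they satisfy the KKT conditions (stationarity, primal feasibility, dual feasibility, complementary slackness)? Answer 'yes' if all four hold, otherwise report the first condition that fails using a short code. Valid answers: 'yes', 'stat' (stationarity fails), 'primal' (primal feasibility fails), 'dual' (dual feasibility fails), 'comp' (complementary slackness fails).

Gradient of f: grad f(x) = Q x + c = (-6, 6)
Constraint values g_i(x) = a_i^T x - b_i:
  g_1((-2, 3)) = 0
Stationarity residual: grad f(x) + sum_i lambda_i a_i = (0, 0)
  -> stationarity OK
Primal feasibility (all g_i <= 0): OK
Dual feasibility (all lambda_i >= 0): FAILS
Complementary slackness (lambda_i * g_i(x) = 0 for all i): OK

Verdict: the first failing condition is dual_feasibility -> dual.

dual


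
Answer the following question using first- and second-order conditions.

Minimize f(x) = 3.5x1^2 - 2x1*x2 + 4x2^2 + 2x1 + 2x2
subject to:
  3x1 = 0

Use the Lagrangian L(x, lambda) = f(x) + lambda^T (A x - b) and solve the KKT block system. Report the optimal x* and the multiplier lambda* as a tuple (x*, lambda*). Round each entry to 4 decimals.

Form the Lagrangian:
  L(x, lambda) = (1/2) x^T Q x + c^T x + lambda^T (A x - b)
Stationarity (grad_x L = 0): Q x + c + A^T lambda = 0.
Primal feasibility: A x = b.

This gives the KKT block system:
  [ Q   A^T ] [ x     ]   [-c ]
  [ A    0  ] [ lambda ] = [ b ]

Solving the linear system:
  x*      = (0, -0.25)
  lambda* = (-0.8333)
  f(x*)   = -0.25

x* = (0, -0.25), lambda* = (-0.8333)


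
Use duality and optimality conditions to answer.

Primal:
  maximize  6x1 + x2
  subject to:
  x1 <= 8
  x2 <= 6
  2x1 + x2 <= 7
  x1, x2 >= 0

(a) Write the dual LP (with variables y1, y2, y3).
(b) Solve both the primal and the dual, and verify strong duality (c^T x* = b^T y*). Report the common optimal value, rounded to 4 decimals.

The standard primal-dual pair for 'max c^T x s.t. A x <= b, x >= 0' is:
  Dual:  min b^T y  s.t.  A^T y >= c,  y >= 0.

So the dual LP is:
  minimize  8y1 + 6y2 + 7y3
  subject to:
    y1 + 2y3 >= 6
    y2 + y3 >= 1
    y1, y2, y3 >= 0

Solving the primal: x* = (3.5, 0).
  primal value c^T x* = 21.
Solving the dual: y* = (0, 0, 3).
  dual value b^T y* = 21.
Strong duality: c^T x* = b^T y*. Confirmed.

21


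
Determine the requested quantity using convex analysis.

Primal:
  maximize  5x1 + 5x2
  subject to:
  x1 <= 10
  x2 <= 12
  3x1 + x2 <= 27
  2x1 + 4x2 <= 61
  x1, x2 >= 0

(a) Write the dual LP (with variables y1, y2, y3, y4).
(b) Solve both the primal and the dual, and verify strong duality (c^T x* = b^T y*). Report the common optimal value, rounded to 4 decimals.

The standard primal-dual pair for 'max c^T x s.t. A x <= b, x >= 0' is:
  Dual:  min b^T y  s.t.  A^T y >= c,  y >= 0.

So the dual LP is:
  minimize  10y1 + 12y2 + 27y3 + 61y4
  subject to:
    y1 + 3y3 + 2y4 >= 5
    y2 + y3 + 4y4 >= 5
    y1, y2, y3, y4 >= 0

Solving the primal: x* = (5, 12).
  primal value c^T x* = 85.
Solving the dual: y* = (0, 3.3333, 1.6667, 0).
  dual value b^T y* = 85.
Strong duality: c^T x* = b^T y*. Confirmed.

85


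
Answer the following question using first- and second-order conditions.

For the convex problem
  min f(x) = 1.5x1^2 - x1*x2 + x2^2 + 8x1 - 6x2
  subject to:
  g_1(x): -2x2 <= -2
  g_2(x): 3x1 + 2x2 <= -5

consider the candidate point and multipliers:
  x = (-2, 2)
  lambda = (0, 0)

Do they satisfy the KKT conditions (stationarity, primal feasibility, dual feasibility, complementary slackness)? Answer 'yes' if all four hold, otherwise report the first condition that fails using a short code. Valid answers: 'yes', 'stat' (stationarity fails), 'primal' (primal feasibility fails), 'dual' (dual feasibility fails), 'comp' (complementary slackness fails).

Gradient of f: grad f(x) = Q x + c = (0, 0)
Constraint values g_i(x) = a_i^T x - b_i:
  g_1((-2, 2)) = -2
  g_2((-2, 2)) = 3
Stationarity residual: grad f(x) + sum_i lambda_i a_i = (0, 0)
  -> stationarity OK
Primal feasibility (all g_i <= 0): FAILS
Dual feasibility (all lambda_i >= 0): OK
Complementary slackness (lambda_i * g_i(x) = 0 for all i): OK

Verdict: the first failing condition is primal_feasibility -> primal.

primal


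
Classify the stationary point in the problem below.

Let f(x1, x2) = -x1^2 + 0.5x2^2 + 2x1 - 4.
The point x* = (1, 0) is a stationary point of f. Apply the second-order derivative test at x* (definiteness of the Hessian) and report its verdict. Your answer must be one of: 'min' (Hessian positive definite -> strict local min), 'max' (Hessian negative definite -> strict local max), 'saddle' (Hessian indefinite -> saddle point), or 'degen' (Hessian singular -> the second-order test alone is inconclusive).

Compute the Hessian H = grad^2 f:
  H = [[-2, 0], [0, 1]]
Verify stationarity: grad f(x*) = H x* + g = (0, 0).
Eigenvalues of H: -2, 1.
Eigenvalues have mixed signs, so H is indefinite -> x* is a saddle point.

saddle


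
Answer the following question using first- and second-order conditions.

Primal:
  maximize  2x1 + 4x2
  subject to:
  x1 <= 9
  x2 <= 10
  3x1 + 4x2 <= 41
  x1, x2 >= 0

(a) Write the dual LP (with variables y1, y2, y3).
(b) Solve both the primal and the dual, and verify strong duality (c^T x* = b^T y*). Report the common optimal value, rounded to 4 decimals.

The standard primal-dual pair for 'max c^T x s.t. A x <= b, x >= 0' is:
  Dual:  min b^T y  s.t.  A^T y >= c,  y >= 0.

So the dual LP is:
  minimize  9y1 + 10y2 + 41y3
  subject to:
    y1 + 3y3 >= 2
    y2 + 4y3 >= 4
    y1, y2, y3 >= 0

Solving the primal: x* = (0.3333, 10).
  primal value c^T x* = 40.6667.
Solving the dual: y* = (0, 1.3333, 0.6667).
  dual value b^T y* = 40.6667.
Strong duality: c^T x* = b^T y*. Confirmed.

40.6667


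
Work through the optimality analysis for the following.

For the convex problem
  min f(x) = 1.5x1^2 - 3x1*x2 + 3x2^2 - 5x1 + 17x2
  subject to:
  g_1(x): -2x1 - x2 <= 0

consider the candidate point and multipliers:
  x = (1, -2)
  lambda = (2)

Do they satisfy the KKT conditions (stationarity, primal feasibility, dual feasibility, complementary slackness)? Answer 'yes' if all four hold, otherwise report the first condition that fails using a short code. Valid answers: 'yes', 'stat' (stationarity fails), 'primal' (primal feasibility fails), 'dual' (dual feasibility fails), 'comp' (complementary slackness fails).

Gradient of f: grad f(x) = Q x + c = (4, 2)
Constraint values g_i(x) = a_i^T x - b_i:
  g_1((1, -2)) = 0
Stationarity residual: grad f(x) + sum_i lambda_i a_i = (0, 0)
  -> stationarity OK
Primal feasibility (all g_i <= 0): OK
Dual feasibility (all lambda_i >= 0): OK
Complementary slackness (lambda_i * g_i(x) = 0 for all i): OK

Verdict: yes, KKT holds.

yes


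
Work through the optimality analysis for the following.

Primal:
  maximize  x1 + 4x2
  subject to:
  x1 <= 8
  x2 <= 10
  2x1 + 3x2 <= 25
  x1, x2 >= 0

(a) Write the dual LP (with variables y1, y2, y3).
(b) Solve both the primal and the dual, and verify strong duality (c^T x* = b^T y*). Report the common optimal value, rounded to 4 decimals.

The standard primal-dual pair for 'max c^T x s.t. A x <= b, x >= 0' is:
  Dual:  min b^T y  s.t.  A^T y >= c,  y >= 0.

So the dual LP is:
  minimize  8y1 + 10y2 + 25y3
  subject to:
    y1 + 2y3 >= 1
    y2 + 3y3 >= 4
    y1, y2, y3 >= 0

Solving the primal: x* = (0, 8.3333).
  primal value c^T x* = 33.3333.
Solving the dual: y* = (0, 0, 1.3333).
  dual value b^T y* = 33.3333.
Strong duality: c^T x* = b^T y*. Confirmed.

33.3333


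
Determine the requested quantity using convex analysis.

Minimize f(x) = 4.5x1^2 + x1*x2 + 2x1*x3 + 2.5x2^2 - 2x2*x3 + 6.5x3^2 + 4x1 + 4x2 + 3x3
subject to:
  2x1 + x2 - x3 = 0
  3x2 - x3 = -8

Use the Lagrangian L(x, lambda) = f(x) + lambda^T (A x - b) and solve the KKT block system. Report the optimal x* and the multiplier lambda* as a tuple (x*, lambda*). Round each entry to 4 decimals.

Form the Lagrangian:
  L(x, lambda) = (1/2) x^T Q x + c^T x + lambda^T (A x - b)
Stationarity (grad_x L = 0): Q x + c + A^T lambda = 0.
Primal feasibility: A x = b.

This gives the KKT block system:
  [ Q   A^T ] [ x     ]   [-c ]
  [ A    0  ] [ lambda ] = [ b ]

Solving the linear system:
  x*      = (1.0451, -2.9549, -0.8647)
  lambda* = (-4.3609, 4.1203)
  f(x*)   = 11.3647

x* = (1.0451, -2.9549, -0.8647), lambda* = (-4.3609, 4.1203)


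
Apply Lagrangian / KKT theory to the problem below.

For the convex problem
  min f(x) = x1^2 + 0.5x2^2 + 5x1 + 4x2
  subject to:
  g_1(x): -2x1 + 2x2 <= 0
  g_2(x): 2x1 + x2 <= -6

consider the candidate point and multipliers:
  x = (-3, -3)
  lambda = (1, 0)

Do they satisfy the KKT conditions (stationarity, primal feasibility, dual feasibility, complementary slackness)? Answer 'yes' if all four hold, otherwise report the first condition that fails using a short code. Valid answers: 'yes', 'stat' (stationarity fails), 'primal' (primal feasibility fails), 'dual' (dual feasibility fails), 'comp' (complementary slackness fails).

Gradient of f: grad f(x) = Q x + c = (-1, 1)
Constraint values g_i(x) = a_i^T x - b_i:
  g_1((-3, -3)) = 0
  g_2((-3, -3)) = -3
Stationarity residual: grad f(x) + sum_i lambda_i a_i = (-3, 3)
  -> stationarity FAILS
Primal feasibility (all g_i <= 0): OK
Dual feasibility (all lambda_i >= 0): OK
Complementary slackness (lambda_i * g_i(x) = 0 for all i): OK

Verdict: the first failing condition is stationarity -> stat.

stat


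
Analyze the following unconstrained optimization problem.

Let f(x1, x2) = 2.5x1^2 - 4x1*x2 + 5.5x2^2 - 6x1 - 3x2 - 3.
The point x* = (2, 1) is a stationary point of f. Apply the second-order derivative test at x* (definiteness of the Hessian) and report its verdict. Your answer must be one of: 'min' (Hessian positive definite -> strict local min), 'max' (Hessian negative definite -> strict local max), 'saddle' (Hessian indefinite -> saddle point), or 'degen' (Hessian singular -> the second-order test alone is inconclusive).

Compute the Hessian H = grad^2 f:
  H = [[5, -4], [-4, 11]]
Verify stationarity: grad f(x*) = H x* + g = (0, 0).
Eigenvalues of H: 3, 13.
Both eigenvalues > 0, so H is positive definite -> x* is a strict local min.

min


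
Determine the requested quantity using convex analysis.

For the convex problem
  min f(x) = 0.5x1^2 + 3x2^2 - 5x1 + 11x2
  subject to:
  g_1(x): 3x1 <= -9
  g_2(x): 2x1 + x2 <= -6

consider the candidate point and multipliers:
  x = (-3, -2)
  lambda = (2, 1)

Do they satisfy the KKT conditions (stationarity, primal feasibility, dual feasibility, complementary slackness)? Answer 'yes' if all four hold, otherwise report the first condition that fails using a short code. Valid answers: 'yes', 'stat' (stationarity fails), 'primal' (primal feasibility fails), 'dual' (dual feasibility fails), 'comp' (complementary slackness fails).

Gradient of f: grad f(x) = Q x + c = (-8, -1)
Constraint values g_i(x) = a_i^T x - b_i:
  g_1((-3, -2)) = 0
  g_2((-3, -2)) = -2
Stationarity residual: grad f(x) + sum_i lambda_i a_i = (0, 0)
  -> stationarity OK
Primal feasibility (all g_i <= 0): OK
Dual feasibility (all lambda_i >= 0): OK
Complementary slackness (lambda_i * g_i(x) = 0 for all i): FAILS

Verdict: the first failing condition is complementary_slackness -> comp.

comp


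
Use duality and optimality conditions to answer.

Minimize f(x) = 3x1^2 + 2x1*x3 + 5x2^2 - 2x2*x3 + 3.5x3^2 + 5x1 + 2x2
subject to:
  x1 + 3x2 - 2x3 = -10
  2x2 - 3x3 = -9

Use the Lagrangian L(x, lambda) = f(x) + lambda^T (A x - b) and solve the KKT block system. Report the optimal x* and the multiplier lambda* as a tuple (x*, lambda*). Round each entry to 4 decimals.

Form the Lagrangian:
  L(x, lambda) = (1/2) x^T Q x + c^T x + lambda^T (A x - b)
Stationarity (grad_x L = 0): Q x + c + A^T lambda = 0.
Primal feasibility: A x = b.

This gives the KKT block system:
  [ Q   A^T ] [ x     ]   [-c ]
  [ A    0  ] [ lambda ] = [ b ]

Solving the linear system:
  x*      = (-2.0637, -1.1618, 2.2255)
  lambda* = (2.9314, 2.6373)
  f(x*)   = 20.2034

x* = (-2.0637, -1.1618, 2.2255), lambda* = (2.9314, 2.6373)


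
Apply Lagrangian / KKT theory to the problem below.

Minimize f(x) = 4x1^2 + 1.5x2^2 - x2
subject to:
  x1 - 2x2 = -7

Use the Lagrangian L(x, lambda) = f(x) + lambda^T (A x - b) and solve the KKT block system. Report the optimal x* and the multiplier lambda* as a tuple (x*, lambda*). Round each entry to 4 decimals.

Form the Lagrangian:
  L(x, lambda) = (1/2) x^T Q x + c^T x + lambda^T (A x - b)
Stationarity (grad_x L = 0): Q x + c + A^T lambda = 0.
Primal feasibility: A x = b.

This gives the KKT block system:
  [ Q   A^T ] [ x     ]   [-c ]
  [ A    0  ] [ lambda ] = [ b ]

Solving the linear system:
  x*      = (-0.5429, 3.2286)
  lambda* = (4.3429)
  f(x*)   = 13.5857

x* = (-0.5429, 3.2286), lambda* = (4.3429)


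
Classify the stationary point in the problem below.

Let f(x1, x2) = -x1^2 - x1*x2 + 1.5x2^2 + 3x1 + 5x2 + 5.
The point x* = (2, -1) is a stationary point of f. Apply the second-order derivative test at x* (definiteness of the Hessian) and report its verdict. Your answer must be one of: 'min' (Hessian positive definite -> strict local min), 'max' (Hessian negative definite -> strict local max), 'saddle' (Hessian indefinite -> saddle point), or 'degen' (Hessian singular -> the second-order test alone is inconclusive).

Compute the Hessian H = grad^2 f:
  H = [[-2, -1], [-1, 3]]
Verify stationarity: grad f(x*) = H x* + g = (0, 0).
Eigenvalues of H: -2.1926, 3.1926.
Eigenvalues have mixed signs, so H is indefinite -> x* is a saddle point.

saddle


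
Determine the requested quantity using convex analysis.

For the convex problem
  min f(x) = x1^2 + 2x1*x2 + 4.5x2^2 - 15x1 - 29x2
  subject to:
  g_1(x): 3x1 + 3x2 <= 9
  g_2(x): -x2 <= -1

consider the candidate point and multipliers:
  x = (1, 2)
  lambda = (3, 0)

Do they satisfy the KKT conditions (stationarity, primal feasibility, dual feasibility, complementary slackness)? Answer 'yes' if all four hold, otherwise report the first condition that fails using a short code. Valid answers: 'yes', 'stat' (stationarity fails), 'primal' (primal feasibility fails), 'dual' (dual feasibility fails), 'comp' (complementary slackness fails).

Gradient of f: grad f(x) = Q x + c = (-9, -9)
Constraint values g_i(x) = a_i^T x - b_i:
  g_1((1, 2)) = 0
  g_2((1, 2)) = -1
Stationarity residual: grad f(x) + sum_i lambda_i a_i = (0, 0)
  -> stationarity OK
Primal feasibility (all g_i <= 0): OK
Dual feasibility (all lambda_i >= 0): OK
Complementary slackness (lambda_i * g_i(x) = 0 for all i): OK

Verdict: yes, KKT holds.

yes


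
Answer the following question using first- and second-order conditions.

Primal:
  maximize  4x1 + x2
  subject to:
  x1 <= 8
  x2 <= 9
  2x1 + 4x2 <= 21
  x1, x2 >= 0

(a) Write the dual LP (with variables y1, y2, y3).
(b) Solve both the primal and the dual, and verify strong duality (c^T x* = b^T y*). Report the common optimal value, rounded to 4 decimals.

The standard primal-dual pair for 'max c^T x s.t. A x <= b, x >= 0' is:
  Dual:  min b^T y  s.t.  A^T y >= c,  y >= 0.

So the dual LP is:
  minimize  8y1 + 9y2 + 21y3
  subject to:
    y1 + 2y3 >= 4
    y2 + 4y3 >= 1
    y1, y2, y3 >= 0

Solving the primal: x* = (8, 1.25).
  primal value c^T x* = 33.25.
Solving the dual: y* = (3.5, 0, 0.25).
  dual value b^T y* = 33.25.
Strong duality: c^T x* = b^T y*. Confirmed.

33.25


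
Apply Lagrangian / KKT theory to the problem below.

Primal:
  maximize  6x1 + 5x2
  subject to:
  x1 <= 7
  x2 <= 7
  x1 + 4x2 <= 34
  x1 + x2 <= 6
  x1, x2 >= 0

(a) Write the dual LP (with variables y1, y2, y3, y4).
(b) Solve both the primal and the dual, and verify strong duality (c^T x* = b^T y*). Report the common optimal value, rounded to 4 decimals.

The standard primal-dual pair for 'max c^T x s.t. A x <= b, x >= 0' is:
  Dual:  min b^T y  s.t.  A^T y >= c,  y >= 0.

So the dual LP is:
  minimize  7y1 + 7y2 + 34y3 + 6y4
  subject to:
    y1 + y3 + y4 >= 6
    y2 + 4y3 + y4 >= 5
    y1, y2, y3, y4 >= 0

Solving the primal: x* = (6, 0).
  primal value c^T x* = 36.
Solving the dual: y* = (0, 0, 0, 6).
  dual value b^T y* = 36.
Strong duality: c^T x* = b^T y*. Confirmed.

36


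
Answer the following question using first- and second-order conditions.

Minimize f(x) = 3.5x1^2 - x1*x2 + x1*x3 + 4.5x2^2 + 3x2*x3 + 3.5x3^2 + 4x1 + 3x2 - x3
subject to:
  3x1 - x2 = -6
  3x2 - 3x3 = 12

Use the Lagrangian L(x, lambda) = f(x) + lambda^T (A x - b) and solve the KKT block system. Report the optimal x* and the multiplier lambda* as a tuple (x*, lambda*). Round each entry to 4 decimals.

Form the Lagrangian:
  L(x, lambda) = (1/2) x^T Q x + c^T x + lambda^T (A x - b)
Stationarity (grad_x L = 0): Q x + c + A^T lambda = 0.
Primal feasibility: A x = b.

This gives the KKT block system:
  [ Q   A^T ] [ x     ]   [-c ]
  [ A    0  ] [ lambda ] = [ b ]

Solving the linear system:
  x*      = (-1.3756, 1.8732, -2.1268)
  lambda* = (3.2098, -3.8813)
  f(x*)   = 34.039

x* = (-1.3756, 1.8732, -2.1268), lambda* = (3.2098, -3.8813)


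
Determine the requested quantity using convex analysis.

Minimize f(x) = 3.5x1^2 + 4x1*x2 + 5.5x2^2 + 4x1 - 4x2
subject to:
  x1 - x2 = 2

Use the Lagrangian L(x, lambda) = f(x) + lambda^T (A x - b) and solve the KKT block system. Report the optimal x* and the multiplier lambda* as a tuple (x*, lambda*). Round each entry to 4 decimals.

Form the Lagrangian:
  L(x, lambda) = (1/2) x^T Q x + c^T x + lambda^T (A x - b)
Stationarity (grad_x L = 0): Q x + c + A^T lambda = 0.
Primal feasibility: A x = b.

This gives the KKT block system:
  [ Q   A^T ] [ x     ]   [-c ]
  [ A    0  ] [ lambda ] = [ b ]

Solving the linear system:
  x*      = (1.1538, -0.8462)
  lambda* = (-8.6923)
  f(x*)   = 12.6923

x* = (1.1538, -0.8462), lambda* = (-8.6923)


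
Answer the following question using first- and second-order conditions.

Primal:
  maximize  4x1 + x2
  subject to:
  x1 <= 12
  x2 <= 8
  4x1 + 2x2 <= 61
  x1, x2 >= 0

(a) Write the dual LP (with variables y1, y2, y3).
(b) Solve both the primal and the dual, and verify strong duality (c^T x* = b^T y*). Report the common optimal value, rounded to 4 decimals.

The standard primal-dual pair for 'max c^T x s.t. A x <= b, x >= 0' is:
  Dual:  min b^T y  s.t.  A^T y >= c,  y >= 0.

So the dual LP is:
  minimize  12y1 + 8y2 + 61y3
  subject to:
    y1 + 4y3 >= 4
    y2 + 2y3 >= 1
    y1, y2, y3 >= 0

Solving the primal: x* = (12, 6.5).
  primal value c^T x* = 54.5.
Solving the dual: y* = (2, 0, 0.5).
  dual value b^T y* = 54.5.
Strong duality: c^T x* = b^T y*. Confirmed.

54.5


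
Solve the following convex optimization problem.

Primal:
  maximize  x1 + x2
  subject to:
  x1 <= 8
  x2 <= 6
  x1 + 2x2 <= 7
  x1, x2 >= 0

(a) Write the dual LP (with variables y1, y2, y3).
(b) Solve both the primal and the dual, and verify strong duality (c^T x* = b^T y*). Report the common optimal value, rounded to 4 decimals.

The standard primal-dual pair for 'max c^T x s.t. A x <= b, x >= 0' is:
  Dual:  min b^T y  s.t.  A^T y >= c,  y >= 0.

So the dual LP is:
  minimize  8y1 + 6y2 + 7y3
  subject to:
    y1 + y3 >= 1
    y2 + 2y3 >= 1
    y1, y2, y3 >= 0

Solving the primal: x* = (7, 0).
  primal value c^T x* = 7.
Solving the dual: y* = (0, 0, 1).
  dual value b^T y* = 7.
Strong duality: c^T x* = b^T y*. Confirmed.

7


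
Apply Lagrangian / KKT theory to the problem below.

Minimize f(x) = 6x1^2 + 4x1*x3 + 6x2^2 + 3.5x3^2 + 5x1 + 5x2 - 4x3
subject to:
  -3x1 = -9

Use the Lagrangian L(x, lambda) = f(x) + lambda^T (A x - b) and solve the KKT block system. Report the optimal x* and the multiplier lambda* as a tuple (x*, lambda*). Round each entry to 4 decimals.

Form the Lagrangian:
  L(x, lambda) = (1/2) x^T Q x + c^T x + lambda^T (A x - b)
Stationarity (grad_x L = 0): Q x + c + A^T lambda = 0.
Primal feasibility: A x = b.

This gives the KKT block system:
  [ Q   A^T ] [ x     ]   [-c ]
  [ A    0  ] [ lambda ] = [ b ]

Solving the linear system:
  x*      = (3, -0.4167, -1.1429)
  lambda* = (12.1429)
  f(x*)   = 63.3869

x* = (3, -0.4167, -1.1429), lambda* = (12.1429)


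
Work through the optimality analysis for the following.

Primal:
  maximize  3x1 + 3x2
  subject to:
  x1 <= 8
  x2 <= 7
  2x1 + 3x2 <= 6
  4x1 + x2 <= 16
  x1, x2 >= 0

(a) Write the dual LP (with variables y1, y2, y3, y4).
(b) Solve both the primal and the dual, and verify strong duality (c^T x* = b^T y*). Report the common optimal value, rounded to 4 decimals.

The standard primal-dual pair for 'max c^T x s.t. A x <= b, x >= 0' is:
  Dual:  min b^T y  s.t.  A^T y >= c,  y >= 0.

So the dual LP is:
  minimize  8y1 + 7y2 + 6y3 + 16y4
  subject to:
    y1 + 2y3 + 4y4 >= 3
    y2 + 3y3 + y4 >= 3
    y1, y2, y3, y4 >= 0

Solving the primal: x* = (3, 0).
  primal value c^T x* = 9.
Solving the dual: y* = (0, 0, 1.5, 0).
  dual value b^T y* = 9.
Strong duality: c^T x* = b^T y*. Confirmed.

9


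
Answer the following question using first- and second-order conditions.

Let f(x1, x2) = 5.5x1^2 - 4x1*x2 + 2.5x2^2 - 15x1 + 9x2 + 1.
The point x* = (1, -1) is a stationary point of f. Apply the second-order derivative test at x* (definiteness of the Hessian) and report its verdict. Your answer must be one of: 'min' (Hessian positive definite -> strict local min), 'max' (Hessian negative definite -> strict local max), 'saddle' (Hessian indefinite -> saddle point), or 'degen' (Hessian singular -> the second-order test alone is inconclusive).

Compute the Hessian H = grad^2 f:
  H = [[11, -4], [-4, 5]]
Verify stationarity: grad f(x*) = H x* + g = (0, 0).
Eigenvalues of H: 3, 13.
Both eigenvalues > 0, so H is positive definite -> x* is a strict local min.

min


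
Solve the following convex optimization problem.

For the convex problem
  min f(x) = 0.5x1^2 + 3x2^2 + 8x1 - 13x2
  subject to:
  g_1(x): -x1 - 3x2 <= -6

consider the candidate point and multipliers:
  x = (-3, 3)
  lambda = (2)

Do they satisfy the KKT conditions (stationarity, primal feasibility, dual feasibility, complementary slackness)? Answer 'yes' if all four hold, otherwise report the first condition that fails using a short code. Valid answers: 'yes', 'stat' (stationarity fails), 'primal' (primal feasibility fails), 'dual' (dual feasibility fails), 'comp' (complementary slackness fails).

Gradient of f: grad f(x) = Q x + c = (5, 5)
Constraint values g_i(x) = a_i^T x - b_i:
  g_1((-3, 3)) = 0
Stationarity residual: grad f(x) + sum_i lambda_i a_i = (3, -1)
  -> stationarity FAILS
Primal feasibility (all g_i <= 0): OK
Dual feasibility (all lambda_i >= 0): OK
Complementary slackness (lambda_i * g_i(x) = 0 for all i): OK

Verdict: the first failing condition is stationarity -> stat.

stat


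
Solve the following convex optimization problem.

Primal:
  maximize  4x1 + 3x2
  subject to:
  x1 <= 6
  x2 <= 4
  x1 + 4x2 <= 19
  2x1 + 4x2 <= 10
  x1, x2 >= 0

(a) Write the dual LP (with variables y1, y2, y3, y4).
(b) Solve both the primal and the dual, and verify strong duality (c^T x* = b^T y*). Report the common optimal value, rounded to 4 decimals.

The standard primal-dual pair for 'max c^T x s.t. A x <= b, x >= 0' is:
  Dual:  min b^T y  s.t.  A^T y >= c,  y >= 0.

So the dual LP is:
  minimize  6y1 + 4y2 + 19y3 + 10y4
  subject to:
    y1 + y3 + 2y4 >= 4
    y2 + 4y3 + 4y4 >= 3
    y1, y2, y3, y4 >= 0

Solving the primal: x* = (5, 0).
  primal value c^T x* = 20.
Solving the dual: y* = (0, 0, 0, 2).
  dual value b^T y* = 20.
Strong duality: c^T x* = b^T y*. Confirmed.

20


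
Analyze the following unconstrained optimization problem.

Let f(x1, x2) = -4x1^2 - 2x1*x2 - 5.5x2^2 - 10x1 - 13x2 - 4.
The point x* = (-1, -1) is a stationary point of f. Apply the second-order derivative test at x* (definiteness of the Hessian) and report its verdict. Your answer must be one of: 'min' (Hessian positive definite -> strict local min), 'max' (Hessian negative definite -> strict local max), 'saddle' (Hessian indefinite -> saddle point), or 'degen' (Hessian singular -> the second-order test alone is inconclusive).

Compute the Hessian H = grad^2 f:
  H = [[-8, -2], [-2, -11]]
Verify stationarity: grad f(x*) = H x* + g = (0, 0).
Eigenvalues of H: -12, -7.
Both eigenvalues < 0, so H is negative definite -> x* is a strict local max.

max


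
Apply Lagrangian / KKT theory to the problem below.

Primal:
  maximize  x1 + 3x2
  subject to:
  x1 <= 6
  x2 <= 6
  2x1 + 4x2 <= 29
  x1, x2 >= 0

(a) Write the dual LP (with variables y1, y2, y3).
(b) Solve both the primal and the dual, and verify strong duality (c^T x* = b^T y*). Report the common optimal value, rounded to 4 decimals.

The standard primal-dual pair for 'max c^T x s.t. A x <= b, x >= 0' is:
  Dual:  min b^T y  s.t.  A^T y >= c,  y >= 0.

So the dual LP is:
  minimize  6y1 + 6y2 + 29y3
  subject to:
    y1 + 2y3 >= 1
    y2 + 4y3 >= 3
    y1, y2, y3 >= 0

Solving the primal: x* = (2.5, 6).
  primal value c^T x* = 20.5.
Solving the dual: y* = (0, 1, 0.5).
  dual value b^T y* = 20.5.
Strong duality: c^T x* = b^T y*. Confirmed.

20.5


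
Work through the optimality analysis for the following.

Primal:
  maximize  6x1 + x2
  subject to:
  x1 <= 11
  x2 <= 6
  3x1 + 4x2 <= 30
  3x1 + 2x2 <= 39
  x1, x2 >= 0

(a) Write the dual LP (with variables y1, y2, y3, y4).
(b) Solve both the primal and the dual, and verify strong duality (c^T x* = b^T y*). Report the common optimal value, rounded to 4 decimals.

The standard primal-dual pair for 'max c^T x s.t. A x <= b, x >= 0' is:
  Dual:  min b^T y  s.t.  A^T y >= c,  y >= 0.

So the dual LP is:
  minimize  11y1 + 6y2 + 30y3 + 39y4
  subject to:
    y1 + 3y3 + 3y4 >= 6
    y2 + 4y3 + 2y4 >= 1
    y1, y2, y3, y4 >= 0

Solving the primal: x* = (10, 0).
  primal value c^T x* = 60.
Solving the dual: y* = (0, 0, 2, 0).
  dual value b^T y* = 60.
Strong duality: c^T x* = b^T y*. Confirmed.

60


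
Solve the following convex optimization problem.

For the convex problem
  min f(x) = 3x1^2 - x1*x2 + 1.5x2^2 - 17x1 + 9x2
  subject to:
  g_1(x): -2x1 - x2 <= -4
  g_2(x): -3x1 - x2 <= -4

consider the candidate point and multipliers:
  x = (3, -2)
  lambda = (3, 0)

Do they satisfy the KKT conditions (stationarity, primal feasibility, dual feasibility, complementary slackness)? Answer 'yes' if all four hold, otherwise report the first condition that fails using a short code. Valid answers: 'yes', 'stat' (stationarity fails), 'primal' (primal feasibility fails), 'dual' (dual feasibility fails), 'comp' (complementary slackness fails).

Gradient of f: grad f(x) = Q x + c = (3, 0)
Constraint values g_i(x) = a_i^T x - b_i:
  g_1((3, -2)) = 0
  g_2((3, -2)) = -3
Stationarity residual: grad f(x) + sum_i lambda_i a_i = (-3, -3)
  -> stationarity FAILS
Primal feasibility (all g_i <= 0): OK
Dual feasibility (all lambda_i >= 0): OK
Complementary slackness (lambda_i * g_i(x) = 0 for all i): OK

Verdict: the first failing condition is stationarity -> stat.

stat


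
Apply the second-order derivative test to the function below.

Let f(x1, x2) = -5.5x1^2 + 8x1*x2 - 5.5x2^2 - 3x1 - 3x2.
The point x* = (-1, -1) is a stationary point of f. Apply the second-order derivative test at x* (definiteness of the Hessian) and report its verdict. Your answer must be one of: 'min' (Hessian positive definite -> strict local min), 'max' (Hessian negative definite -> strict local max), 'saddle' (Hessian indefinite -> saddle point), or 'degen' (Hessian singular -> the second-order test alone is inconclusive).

Compute the Hessian H = grad^2 f:
  H = [[-11, 8], [8, -11]]
Verify stationarity: grad f(x*) = H x* + g = (0, 0).
Eigenvalues of H: -19, -3.
Both eigenvalues < 0, so H is negative definite -> x* is a strict local max.

max


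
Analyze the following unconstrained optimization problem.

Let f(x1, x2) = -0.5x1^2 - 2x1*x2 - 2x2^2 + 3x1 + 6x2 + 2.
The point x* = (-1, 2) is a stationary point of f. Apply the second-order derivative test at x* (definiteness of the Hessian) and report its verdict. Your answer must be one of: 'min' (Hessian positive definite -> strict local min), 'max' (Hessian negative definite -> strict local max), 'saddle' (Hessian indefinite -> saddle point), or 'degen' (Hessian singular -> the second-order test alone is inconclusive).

Compute the Hessian H = grad^2 f:
  H = [[-1, -2], [-2, -4]]
Verify stationarity: grad f(x*) = H x* + g = (0, 0).
Eigenvalues of H: -5, 0.
H has a zero eigenvalue (singular; negative semidefinite but not definite), so H is neither positive definite, negative definite, nor indefinite. The second-order test alone is inconclusive -> degen.
(Indeed, f is constant along the null direction of H through x*, so x* is not a strict local extremum.)

degen


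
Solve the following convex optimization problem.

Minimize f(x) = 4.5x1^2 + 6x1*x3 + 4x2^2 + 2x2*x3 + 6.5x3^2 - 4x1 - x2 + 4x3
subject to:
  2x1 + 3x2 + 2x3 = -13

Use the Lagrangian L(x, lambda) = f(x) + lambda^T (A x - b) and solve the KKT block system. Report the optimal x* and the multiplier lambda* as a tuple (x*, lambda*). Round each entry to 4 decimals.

Form the Lagrangian:
  L(x, lambda) = (1/2) x^T Q x + c^T x + lambda^T (A x - b)
Stationarity (grad_x L = 0): Q x + c + A^T lambda = 0.
Primal feasibility: A x = b.

This gives the KKT block system:
  [ Q   A^T ] [ x     ]   [-c ]
  [ A    0  ] [ lambda ] = [ b ]

Solving the linear system:
  x*      = (-1.1009, -3.1165, -0.7242)
  lambda* = (9.127)
  f(x*)   = 61.6368

x* = (-1.1009, -3.1165, -0.7242), lambda* = (9.127)
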